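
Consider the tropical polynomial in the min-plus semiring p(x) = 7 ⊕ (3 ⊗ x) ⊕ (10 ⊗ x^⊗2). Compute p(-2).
p(-2) = 1

A tropical monomial a ⊗ x^⊗i evaluates to a + i · x. Evaluating each term at x = -2:
  Term 0 contributes 7 + 0 · -2 = 7
  Term 1 contributes 3 + 1 · -2 = 1
  Term 2 contributes 10 + 2 · -2 = 6
p(-2) = ⊕ of these = min[7, 1, 6] = 1.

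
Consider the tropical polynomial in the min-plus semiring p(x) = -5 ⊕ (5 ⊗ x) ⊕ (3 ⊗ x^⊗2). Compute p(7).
p(7) = -5

A tropical monomial a ⊗ x^⊗i evaluates to a + i · x. Evaluating each term at x = 7:
  Term 0 contributes -5 + 0 · 7 = -5
  Term 1 contributes 5 + 1 · 7 = 12
  Term 2 contributes 3 + 2 · 7 = 17
p(7) = ⊕ of these = min[-5, 12, 17] = -5.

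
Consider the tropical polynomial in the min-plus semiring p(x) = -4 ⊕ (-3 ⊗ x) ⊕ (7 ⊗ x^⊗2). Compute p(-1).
p(-1) = -4

A tropical monomial a ⊗ x^⊗i evaluates to a + i · x. Evaluating each term at x = -1:
  Term 0 contributes -4 + 0 · -1 = -4
  Term 1 contributes -3 + 1 · -1 = -4
  Term 2 contributes 7 + 2 · -1 = 5
p(-1) = ⊕ of these = min[-4, -4, 5] = -4.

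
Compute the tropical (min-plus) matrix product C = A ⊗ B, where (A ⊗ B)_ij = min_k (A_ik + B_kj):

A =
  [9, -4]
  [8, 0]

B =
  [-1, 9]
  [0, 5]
A ⊗ B =
  [-4, 1]
  [0, 5]

Apply the min-plus product entry-by-entry:
  C[0][0] = min over k of (A[0][0] + B[0][0] = 9 + -1 = 8, A[0][1] + B[1][0] = -4 + 0 = -4) = -4 (attained at k = 1)
  C[0][1] = min over k of (A[0][0] + B[0][1] = 9 + 9 = 18, A[0][1] + B[1][1] = -4 + 5 = 1) = 1 (attained at k = 1)
  C[1][0] = min over k of (A[1][0] + B[0][0] = 8 + -1 = 7, A[1][1] + B[1][0] = 0 + 0 = 0) = 0 (attained at k = 1)
  C[1][1] = min over k of (A[1][0] + B[0][1] = 8 + 9 = 17, A[1][1] + B[1][1] = 0 + 5 = 5) = 5 (attained at k = 1)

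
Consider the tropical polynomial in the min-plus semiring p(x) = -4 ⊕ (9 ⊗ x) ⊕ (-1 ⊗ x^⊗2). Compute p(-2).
p(-2) = -5

A tropical monomial a ⊗ x^⊗i evaluates to a + i · x. Evaluating each term at x = -2:
  Term 0 contributes -4 + 0 · -2 = -4
  Term 1 contributes 9 + 1 · -2 = 7
  Term 2 contributes -1 + 2 · -2 = -5
p(-2) = ⊕ of these = min[-4, 7, -5] = -5.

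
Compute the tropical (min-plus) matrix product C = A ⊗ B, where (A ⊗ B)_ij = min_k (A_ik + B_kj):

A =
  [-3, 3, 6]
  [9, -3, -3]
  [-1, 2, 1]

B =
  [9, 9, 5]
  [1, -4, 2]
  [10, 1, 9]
A ⊗ B =
  [4, -1, 2]
  [-2, -7, -1]
  [3, -2, 4]

Apply the min-plus product entry-by-entry:
  C[0][0] = min over k of (A[0][0] + B[0][0] = -3 + 9 = 6, A[0][1] + B[1][0] = 3 + 1 = 4, A[0][2] + B[2][0] = 6 + 10 = 16) = 4 (attained at k = 1)
  C[0][1] = min over k of (A[0][0] + B[0][1] = -3 + 9 = 6, A[0][1] + B[1][1] = 3 + -4 = -1, A[0][2] + B[2][1] = 6 + 1 = 7) = -1 (attained at k = 1)
  C[0][2] = min over k of (A[0][0] + B[0][2] = -3 + 5 = 2, A[0][1] + B[1][2] = 3 + 2 = 5, A[0][2] + B[2][2] = 6 + 9 = 15) = 2 (attained at k = 0)
  C[1][0] = min over k of (A[1][0] + B[0][0] = 9 + 9 = 18, A[1][1] + B[1][0] = -3 + 1 = -2, A[1][2] + B[2][0] = -3 + 10 = 7) = -2 (attained at k = 1)
  C[1][1] = min over k of (A[1][0] + B[0][1] = 9 + 9 = 18, A[1][1] + B[1][1] = -3 + -4 = -7, A[1][2] + B[2][1] = -3 + 1 = -2) = -7 (attained at k = 1)
  C[1][2] = min over k of (A[1][0] + B[0][2] = 9 + 5 = 14, A[1][1] + B[1][2] = -3 + 2 = -1, A[1][2] + B[2][2] = -3 + 9 = 6) = -1 (attained at k = 1)
  C[2][0] = min over k of (A[2][0] + B[0][0] = -1 + 9 = 8, A[2][1] + B[1][0] = 2 + 1 = 3, A[2][2] + B[2][0] = 1 + 10 = 11) = 3 (attained at k = 1)
  C[2][1] = min over k of (A[2][0] + B[0][1] = -1 + 9 = 8, A[2][1] + B[1][1] = 2 + -4 = -2, A[2][2] + B[2][1] = 1 + 1 = 2) = -2 (attained at k = 1)
  C[2][2] = min over k of (A[2][0] + B[0][2] = -1 + 5 = 4, A[2][1] + B[1][2] = 2 + 2 = 4, A[2][2] + B[2][2] = 1 + 9 = 10) = 4 (attained at k = 0)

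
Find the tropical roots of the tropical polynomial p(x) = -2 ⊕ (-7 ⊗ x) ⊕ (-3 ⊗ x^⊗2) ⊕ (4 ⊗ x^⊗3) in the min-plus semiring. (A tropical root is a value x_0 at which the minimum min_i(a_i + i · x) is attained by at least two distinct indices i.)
Roots: {-7, -4, 5}

Each tropical root is a break point of the lower envelope of the lines y = a_i + i · x (there are 4 lines, with slopes 0, 1, ..., 3). Only the lines that attain the minimum somewhere contribute to roots; other lines are dominated. Here the surviving (envelope) indices are i = 3, i = 2, i = 1, i = 0.
Intersections between consecutive envelope lines give the roots: for adjacent envelope indices i < j the intersection is x = (a_i − a_j) / (j − i). Reading off the sorted break points: {-7, -4, 5}.
Verification: at each break x_0, at least two indices attain the minimum of min_i(a_i + i · x_0).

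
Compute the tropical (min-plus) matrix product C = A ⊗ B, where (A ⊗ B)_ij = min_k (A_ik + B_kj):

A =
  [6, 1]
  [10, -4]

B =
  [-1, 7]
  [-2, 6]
A ⊗ B =
  [-1, 7]
  [-6, 2]

Apply the min-plus product entry-by-entry:
  C[0][0] = min over k of (A[0][0] + B[0][0] = 6 + -1 = 5, A[0][1] + B[1][0] = 1 + -2 = -1) = -1 (attained at k = 1)
  C[0][1] = min over k of (A[0][0] + B[0][1] = 6 + 7 = 13, A[0][1] + B[1][1] = 1 + 6 = 7) = 7 (attained at k = 1)
  C[1][0] = min over k of (A[1][0] + B[0][0] = 10 + -1 = 9, A[1][1] + B[1][0] = -4 + -2 = -6) = -6 (attained at k = 1)
  C[1][1] = min over k of (A[1][0] + B[0][1] = 10 + 7 = 17, A[1][1] + B[1][1] = -4 + 6 = 2) = 2 (attained at k = 1)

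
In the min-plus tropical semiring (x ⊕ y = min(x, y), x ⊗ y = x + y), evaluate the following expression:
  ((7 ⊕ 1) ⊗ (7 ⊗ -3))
((7 ⊕ 1) ⊗ (7 ⊗ -3)) = 5

Expand innermost to outermost. Recall ⊕ takes the minimum of its arguments and ⊗ takes their sum. Working out the expression ((7 ⊕ 1) ⊗ (7 ⊗ -3)) gives 5.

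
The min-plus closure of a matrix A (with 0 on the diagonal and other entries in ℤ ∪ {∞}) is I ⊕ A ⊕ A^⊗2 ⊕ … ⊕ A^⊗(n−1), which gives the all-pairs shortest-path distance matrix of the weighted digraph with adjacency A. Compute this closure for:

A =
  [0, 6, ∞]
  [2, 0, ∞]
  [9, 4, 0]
Closure =
  [0, 6, ∞]
  [2, 0, ∞]
  [6, 4, 0]

This is the Floyd-Warshall all-pairs shortest-path computation. For each intermediate vertex k = 0, 1, …, 2, update dist[i][j] ← min(dist[i][j], dist[i][k] + dist[k][j]). The final matrix gives, for each (i, j), the minimum total weight of any directed path from i to j (possibly empty when i = j).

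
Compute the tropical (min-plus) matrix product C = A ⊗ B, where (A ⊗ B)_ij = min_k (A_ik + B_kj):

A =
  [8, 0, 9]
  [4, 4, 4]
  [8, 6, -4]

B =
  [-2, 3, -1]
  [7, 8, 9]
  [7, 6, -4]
A ⊗ B =
  [6, 8, 5]
  [2, 7, 0]
  [3, 2, -8]

Apply the min-plus product entry-by-entry:
  C[0][0] = min over k of (A[0][0] + B[0][0] = 8 + -2 = 6, A[0][1] + B[1][0] = 0 + 7 = 7, A[0][2] + B[2][0] = 9 + 7 = 16) = 6 (attained at k = 0)
  C[0][1] = min over k of (A[0][0] + B[0][1] = 8 + 3 = 11, A[0][1] + B[1][1] = 0 + 8 = 8, A[0][2] + B[2][1] = 9 + 6 = 15) = 8 (attained at k = 1)
  C[0][2] = min over k of (A[0][0] + B[0][2] = 8 + -1 = 7, A[0][1] + B[1][2] = 0 + 9 = 9, A[0][2] + B[2][2] = 9 + -4 = 5) = 5 (attained at k = 2)
  C[1][0] = min over k of (A[1][0] + B[0][0] = 4 + -2 = 2, A[1][1] + B[1][0] = 4 + 7 = 11, A[1][2] + B[2][0] = 4 + 7 = 11) = 2 (attained at k = 0)
  C[1][1] = min over k of (A[1][0] + B[0][1] = 4 + 3 = 7, A[1][1] + B[1][1] = 4 + 8 = 12, A[1][2] + B[2][1] = 4 + 6 = 10) = 7 (attained at k = 0)
  C[1][2] = min over k of (A[1][0] + B[0][2] = 4 + -1 = 3, A[1][1] + B[1][2] = 4 + 9 = 13, A[1][2] + B[2][2] = 4 + -4 = 0) = 0 (attained at k = 2)
  C[2][0] = min over k of (A[2][0] + B[0][0] = 8 + -2 = 6, A[2][1] + B[1][0] = 6 + 7 = 13, A[2][2] + B[2][0] = -4 + 7 = 3) = 3 (attained at k = 2)
  C[2][1] = min over k of (A[2][0] + B[0][1] = 8 + 3 = 11, A[2][1] + B[1][1] = 6 + 8 = 14, A[2][2] + B[2][1] = -4 + 6 = 2) = 2 (attained at k = 2)
  C[2][2] = min over k of (A[2][0] + B[0][2] = 8 + -1 = 7, A[2][1] + B[1][2] = 6 + 9 = 15, A[2][2] + B[2][2] = -4 + -4 = -8) = -8 (attained at k = 2)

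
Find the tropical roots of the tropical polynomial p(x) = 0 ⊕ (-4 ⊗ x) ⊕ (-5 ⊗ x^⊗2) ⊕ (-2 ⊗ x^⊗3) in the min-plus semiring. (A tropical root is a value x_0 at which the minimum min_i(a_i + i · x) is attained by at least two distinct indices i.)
Roots: {-3, 1, 4}

Each tropical root is a break point of the lower envelope of the lines y = a_i + i · x (there are 4 lines, with slopes 0, 1, ..., 3). Only the lines that attain the minimum somewhere contribute to roots; other lines are dominated. Here the surviving (envelope) indices are i = 3, i = 2, i = 1, i = 0.
Intersections between consecutive envelope lines give the roots: for adjacent envelope indices i < j the intersection is x = (a_i − a_j) / (j − i). Reading off the sorted break points: {-3, 1, 4}.
Verification: at each break x_0, at least two indices attain the minimum of min_i(a_i + i · x_0).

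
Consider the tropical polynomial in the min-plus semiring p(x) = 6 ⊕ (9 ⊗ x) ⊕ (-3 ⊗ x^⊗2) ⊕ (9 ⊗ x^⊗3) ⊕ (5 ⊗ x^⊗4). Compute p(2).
p(2) = 1

A tropical monomial a ⊗ x^⊗i evaluates to a + i · x. Evaluating each term at x = 2:
  Term 0 contributes 6 + 0 · 2 = 6
  Term 1 contributes 9 + 1 · 2 = 11
  Term 2 contributes -3 + 2 · 2 = 1
  Term 3 contributes 9 + 3 · 2 = 15
  Term 4 contributes 5 + 4 · 2 = 13
p(2) = ⊕ of these = min[6, 11, 1, 15, 13] = 1.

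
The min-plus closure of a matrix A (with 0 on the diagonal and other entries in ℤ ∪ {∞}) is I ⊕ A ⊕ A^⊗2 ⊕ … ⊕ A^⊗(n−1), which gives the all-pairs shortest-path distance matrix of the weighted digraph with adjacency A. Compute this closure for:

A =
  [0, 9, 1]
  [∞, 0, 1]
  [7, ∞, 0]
Closure =
  [0, 9, 1]
  [8, 0, 1]
  [7, 16, 0]

This is the Floyd-Warshall all-pairs shortest-path computation. For each intermediate vertex k = 0, 1, …, 2, update dist[i][j] ← min(dist[i][j], dist[i][k] + dist[k][j]). The final matrix gives, for each (i, j), the minimum total weight of any directed path from i to j (possibly empty when i = j).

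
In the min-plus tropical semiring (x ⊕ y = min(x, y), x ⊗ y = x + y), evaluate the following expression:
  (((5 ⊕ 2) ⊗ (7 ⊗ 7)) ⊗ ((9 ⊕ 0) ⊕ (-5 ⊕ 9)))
(((5 ⊕ 2) ⊗ (7 ⊗ 7)) ⊗ ((9 ⊕ 0) ⊕ (-5 ⊕ 9))) = 11

Expand innermost to outermost. Recall ⊕ takes the minimum of its arguments and ⊗ takes their sum. Working out the expression (((5 ⊕ 2) ⊗ (7 ⊗ 7)) ⊗ ((9 ⊕ 0) ⊕ (-5 ⊕ 9))) gives 11.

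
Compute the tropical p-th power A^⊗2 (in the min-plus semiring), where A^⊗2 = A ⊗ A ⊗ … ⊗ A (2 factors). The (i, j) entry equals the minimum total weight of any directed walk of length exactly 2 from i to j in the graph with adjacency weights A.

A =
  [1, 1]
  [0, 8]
A^⊗2 =
  [1, 2]
  [1, 1]

Each entry (A^⊗2)_ij equals the minimum over all length-2 walks i = v_0 → v_1 → … → v_2 = j of Σ_t A[v_t][v_{t+1}]. For example, for (i, j) = (0, 1) we minimise over 2 possible intermediate vertex sequences; the minimum is 2, attained along the walk 0 → 0 → 1.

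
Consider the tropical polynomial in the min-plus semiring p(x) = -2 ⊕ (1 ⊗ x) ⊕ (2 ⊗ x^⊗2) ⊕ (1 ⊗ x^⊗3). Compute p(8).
p(8) = -2

A tropical monomial a ⊗ x^⊗i evaluates to a + i · x. Evaluating each term at x = 8:
  Term 0 contributes -2 + 0 · 8 = -2
  Term 1 contributes 1 + 1 · 8 = 9
  Term 2 contributes 2 + 2 · 8 = 18
  Term 3 contributes 1 + 3 · 8 = 25
p(8) = ⊕ of these = min[-2, 9, 18, 25] = -2.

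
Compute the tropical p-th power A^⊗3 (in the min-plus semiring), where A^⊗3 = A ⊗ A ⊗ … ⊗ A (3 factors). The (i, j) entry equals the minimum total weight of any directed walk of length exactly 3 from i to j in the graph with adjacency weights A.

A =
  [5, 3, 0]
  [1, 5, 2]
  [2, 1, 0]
A^⊗3 =
  [2, 1, 0]
  [3, 2, 1]
  [2, 1, 0]

Each entry (A^⊗3)_ij equals the minimum over all length-3 walks i = v_0 → v_1 → … → v_3 = j of Σ_t A[v_t][v_{t+1}]. For example, for (i, j) = (0, 2) we minimise over 9 possible intermediate vertex sequences; the minimum is 0, attained along the walk 0 → 2 → 2 → 2.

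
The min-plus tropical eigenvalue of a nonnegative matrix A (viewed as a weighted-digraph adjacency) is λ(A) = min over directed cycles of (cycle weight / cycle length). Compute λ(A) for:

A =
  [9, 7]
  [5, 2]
λ(A) = 2

Enumerate directed cycles and compute their means (weight / length). Sample:
  cycle 0 → 0: weight = 9, length = 1, mean = 9/1 ≈ 9.000
  cycle 1 → 1: weight = 2, length = 1, mean = 2/1 ≈ 2.000
  cycle 0 → 1 → 0: weight = 12, length = 2, mean = 12/2 ≈ 6.000
  cycle 1 → 0 → 1: weight = 12, length = 2, mean = 12/2 ≈ 6.000
Minimum mean = 2.000, attained e.g. along the cycle 1 → 1 with weight 2 and length 1. So λ(A) = 2/1 = 2.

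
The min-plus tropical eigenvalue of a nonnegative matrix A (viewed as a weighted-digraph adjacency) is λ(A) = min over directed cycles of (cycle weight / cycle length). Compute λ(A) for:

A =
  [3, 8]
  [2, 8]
λ(A) = 3

Enumerate directed cycles and compute their means (weight / length). Sample:
  cycle 0 → 0: weight = 3, length = 1, mean = 3/1 ≈ 3.000
  cycle 1 → 1: weight = 8, length = 1, mean = 8/1 ≈ 8.000
  cycle 0 → 1 → 0: weight = 10, length = 2, mean = 10/2 ≈ 5.000
  cycle 1 → 0 → 1: weight = 10, length = 2, mean = 10/2 ≈ 5.000
Minimum mean = 3.000, attained e.g. along the cycle 0 → 0 with weight 3 and length 1. So λ(A) = 3/1 = 3.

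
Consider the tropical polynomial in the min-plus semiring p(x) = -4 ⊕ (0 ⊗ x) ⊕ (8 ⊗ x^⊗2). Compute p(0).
p(0) = -4

A tropical monomial a ⊗ x^⊗i evaluates to a + i · x. Evaluating each term at x = 0:
  Term 0 contributes -4 + 0 · 0 = -4
  Term 1 contributes 0 + 1 · 0 = 0
  Term 2 contributes 8 + 2 · 0 = 8
p(0) = ⊕ of these = min[-4, 0, 8] = -4.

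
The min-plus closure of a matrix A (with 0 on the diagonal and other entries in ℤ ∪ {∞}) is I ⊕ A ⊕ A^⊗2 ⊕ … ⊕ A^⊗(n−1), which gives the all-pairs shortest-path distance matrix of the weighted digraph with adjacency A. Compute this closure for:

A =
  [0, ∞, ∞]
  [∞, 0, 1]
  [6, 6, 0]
Closure =
  [0, ∞, ∞]
  [7, 0, 1]
  [6, 6, 0]

This is the Floyd-Warshall all-pairs shortest-path computation. For each intermediate vertex k = 0, 1, …, 2, update dist[i][j] ← min(dist[i][j], dist[i][k] + dist[k][j]). The final matrix gives, for each (i, j), the minimum total weight of any directed path from i to j (possibly empty when i = j).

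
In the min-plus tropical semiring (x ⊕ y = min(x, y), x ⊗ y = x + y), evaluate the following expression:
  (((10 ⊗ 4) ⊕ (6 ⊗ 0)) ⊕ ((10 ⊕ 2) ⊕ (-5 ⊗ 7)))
(((10 ⊗ 4) ⊕ (6 ⊗ 0)) ⊕ ((10 ⊕ 2) ⊕ (-5 ⊗ 7))) = 2

Expand innermost to outermost. Recall ⊕ takes the minimum of its arguments and ⊗ takes their sum. Working out the expression (((10 ⊗ 4) ⊕ (6 ⊗ 0)) ⊕ ((10 ⊕ 2) ⊕ (-5 ⊗ 7))) gives 2.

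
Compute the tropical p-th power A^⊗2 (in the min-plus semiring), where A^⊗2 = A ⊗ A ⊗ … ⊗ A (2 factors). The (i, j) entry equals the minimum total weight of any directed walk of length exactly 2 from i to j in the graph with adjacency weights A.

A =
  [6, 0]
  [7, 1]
A^⊗2 =
  [7, 1]
  [8, 2]

Each entry (A^⊗2)_ij equals the minimum over all length-2 walks i = v_0 → v_1 → … → v_2 = j of Σ_t A[v_t][v_{t+1}]. For example, for (i, j) = (0, 1) we minimise over 2 possible intermediate vertex sequences; the minimum is 1, attained along the walk 0 → 1 → 1.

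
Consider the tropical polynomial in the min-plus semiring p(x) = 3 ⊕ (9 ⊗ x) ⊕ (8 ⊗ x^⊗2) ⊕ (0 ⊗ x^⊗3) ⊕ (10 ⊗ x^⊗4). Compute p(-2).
p(-2) = -6

A tropical monomial a ⊗ x^⊗i evaluates to a + i · x. Evaluating each term at x = -2:
  Term 0 contributes 3 + 0 · -2 = 3
  Term 1 contributes 9 + 1 · -2 = 7
  Term 2 contributes 8 + 2 · -2 = 4
  Term 3 contributes 0 + 3 · -2 = -6
  Term 4 contributes 10 + 4 · -2 = 2
p(-2) = ⊕ of these = min[3, 7, 4, -6, 2] = -6.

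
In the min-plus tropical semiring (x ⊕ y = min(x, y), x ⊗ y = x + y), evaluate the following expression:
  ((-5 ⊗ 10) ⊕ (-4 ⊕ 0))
((-5 ⊗ 10) ⊕ (-4 ⊕ 0)) = -4

Expand innermost to outermost. Recall ⊕ takes the minimum of its arguments and ⊗ takes their sum. Working out the expression ((-5 ⊗ 10) ⊕ (-4 ⊕ 0)) gives -4.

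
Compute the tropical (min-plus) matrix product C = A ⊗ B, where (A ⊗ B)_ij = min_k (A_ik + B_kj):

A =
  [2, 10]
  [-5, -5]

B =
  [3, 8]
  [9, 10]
A ⊗ B =
  [5, 10]
  [-2, 3]

Apply the min-plus product entry-by-entry:
  C[0][0] = min over k of (A[0][0] + B[0][0] = 2 + 3 = 5, A[0][1] + B[1][0] = 10 + 9 = 19) = 5 (attained at k = 0)
  C[0][1] = min over k of (A[0][0] + B[0][1] = 2 + 8 = 10, A[0][1] + B[1][1] = 10 + 10 = 20) = 10 (attained at k = 0)
  C[1][0] = min over k of (A[1][0] + B[0][0] = -5 + 3 = -2, A[1][1] + B[1][0] = -5 + 9 = 4) = -2 (attained at k = 0)
  C[1][1] = min over k of (A[1][0] + B[0][1] = -5 + 8 = 3, A[1][1] + B[1][1] = -5 + 10 = 5) = 3 (attained at k = 0)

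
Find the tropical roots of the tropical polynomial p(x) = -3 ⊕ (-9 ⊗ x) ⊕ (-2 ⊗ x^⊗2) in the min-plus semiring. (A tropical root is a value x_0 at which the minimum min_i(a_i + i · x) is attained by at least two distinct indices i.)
Roots: {-7, 6}

Each tropical root is a break point of the lower envelope of the lines y = a_i + i · x (there are 3 lines, with slopes 0, 1, ..., 2). Only the lines that attain the minimum somewhere contribute to roots; other lines are dominated. Here the surviving (envelope) indices are i = 2, i = 1, i = 0.
Intersections between consecutive envelope lines give the roots: for adjacent envelope indices i < j the intersection is x = (a_i − a_j) / (j − i). Reading off the sorted break points: {-7, 6}.
Verification: at each break x_0, at least two indices attain the minimum of min_i(a_i + i · x_0).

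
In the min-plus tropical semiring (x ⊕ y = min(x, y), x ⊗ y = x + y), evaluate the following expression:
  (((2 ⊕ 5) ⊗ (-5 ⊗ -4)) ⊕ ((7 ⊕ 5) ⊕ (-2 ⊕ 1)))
(((2 ⊕ 5) ⊗ (-5 ⊗ -4)) ⊕ ((7 ⊕ 5) ⊕ (-2 ⊕ 1))) = -7

Expand innermost to outermost. Recall ⊕ takes the minimum of its arguments and ⊗ takes their sum. Working out the expression (((2 ⊕ 5) ⊗ (-5 ⊗ -4)) ⊕ ((7 ⊕ 5) ⊕ (-2 ⊕ 1))) gives -7.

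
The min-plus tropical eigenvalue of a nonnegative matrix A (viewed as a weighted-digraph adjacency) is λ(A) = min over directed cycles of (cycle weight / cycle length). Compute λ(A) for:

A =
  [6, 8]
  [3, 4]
λ(A) = 4

Enumerate directed cycles and compute their means (weight / length). Sample:
  cycle 0 → 0: weight = 6, length = 1, mean = 6/1 ≈ 6.000
  cycle 1 → 1: weight = 4, length = 1, mean = 4/1 ≈ 4.000
  cycle 0 → 1 → 0: weight = 11, length = 2, mean = 11/2 ≈ 5.500
  cycle 1 → 0 → 1: weight = 11, length = 2, mean = 11/2 ≈ 5.500
Minimum mean = 4.000, attained e.g. along the cycle 1 → 1 with weight 4 and length 1. So λ(A) = 4/1 = 4.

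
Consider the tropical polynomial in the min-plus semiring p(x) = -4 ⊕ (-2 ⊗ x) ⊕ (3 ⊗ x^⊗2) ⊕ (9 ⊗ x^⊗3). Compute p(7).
p(7) = -4

A tropical monomial a ⊗ x^⊗i evaluates to a + i · x. Evaluating each term at x = 7:
  Term 0 contributes -4 + 0 · 7 = -4
  Term 1 contributes -2 + 1 · 7 = 5
  Term 2 contributes 3 + 2 · 7 = 17
  Term 3 contributes 9 + 3 · 7 = 30
p(7) = ⊕ of these = min[-4, 5, 17, 30] = -4.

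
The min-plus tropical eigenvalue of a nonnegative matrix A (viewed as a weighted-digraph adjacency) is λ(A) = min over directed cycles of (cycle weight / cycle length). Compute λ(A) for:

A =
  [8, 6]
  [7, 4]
λ(A) = 4

Enumerate directed cycles and compute their means (weight / length). Sample:
  cycle 0 → 0: weight = 8, length = 1, mean = 8/1 ≈ 8.000
  cycle 1 → 1: weight = 4, length = 1, mean = 4/1 ≈ 4.000
  cycle 0 → 1 → 0: weight = 13, length = 2, mean = 13/2 ≈ 6.500
  cycle 1 → 0 → 1: weight = 13, length = 2, mean = 13/2 ≈ 6.500
Minimum mean = 4.000, attained e.g. along the cycle 1 → 1 with weight 4 and length 1. So λ(A) = 4/1 = 4.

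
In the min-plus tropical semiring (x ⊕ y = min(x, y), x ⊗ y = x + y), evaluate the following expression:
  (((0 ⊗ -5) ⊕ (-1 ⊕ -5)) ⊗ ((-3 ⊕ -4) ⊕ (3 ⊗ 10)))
(((0 ⊗ -5) ⊕ (-1 ⊕ -5)) ⊗ ((-3 ⊕ -4) ⊕ (3 ⊗ 10))) = -9

Expand innermost to outermost. Recall ⊕ takes the minimum of its arguments and ⊗ takes their sum. Working out the expression (((0 ⊗ -5) ⊕ (-1 ⊕ -5)) ⊗ ((-3 ⊕ -4) ⊕ (3 ⊗ 10))) gives -9.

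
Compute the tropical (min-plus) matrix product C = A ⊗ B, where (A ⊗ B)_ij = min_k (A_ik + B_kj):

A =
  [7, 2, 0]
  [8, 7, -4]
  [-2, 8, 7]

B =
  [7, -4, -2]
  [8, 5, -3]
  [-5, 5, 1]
A ⊗ B =
  [-5, 3, -1]
  [-9, 1, -3]
  [2, -6, -4]

Apply the min-plus product entry-by-entry:
  C[0][0] = min over k of (A[0][0] + B[0][0] = 7 + 7 = 14, A[0][1] + B[1][0] = 2 + 8 = 10, A[0][2] + B[2][0] = 0 + -5 = -5) = -5 (attained at k = 2)
  C[0][1] = min over k of (A[0][0] + B[0][1] = 7 + -4 = 3, A[0][1] + B[1][1] = 2 + 5 = 7, A[0][2] + B[2][1] = 0 + 5 = 5) = 3 (attained at k = 0)
  C[0][2] = min over k of (A[0][0] + B[0][2] = 7 + -2 = 5, A[0][1] + B[1][2] = 2 + -3 = -1, A[0][2] + B[2][2] = 0 + 1 = 1) = -1 (attained at k = 1)
  C[1][0] = min over k of (A[1][0] + B[0][0] = 8 + 7 = 15, A[1][1] + B[1][0] = 7 + 8 = 15, A[1][2] + B[2][0] = -4 + -5 = -9) = -9 (attained at k = 2)
  C[1][1] = min over k of (A[1][0] + B[0][1] = 8 + -4 = 4, A[1][1] + B[1][1] = 7 + 5 = 12, A[1][2] + B[2][1] = -4 + 5 = 1) = 1 (attained at k = 2)
  C[1][2] = min over k of (A[1][0] + B[0][2] = 8 + -2 = 6, A[1][1] + B[1][2] = 7 + -3 = 4, A[1][2] + B[2][2] = -4 + 1 = -3) = -3 (attained at k = 2)
  C[2][0] = min over k of (A[2][0] + B[0][0] = -2 + 7 = 5, A[2][1] + B[1][0] = 8 + 8 = 16, A[2][2] + B[2][0] = 7 + -5 = 2) = 2 (attained at k = 2)
  C[2][1] = min over k of (A[2][0] + B[0][1] = -2 + -4 = -6, A[2][1] + B[1][1] = 8 + 5 = 13, A[2][2] + B[2][1] = 7 + 5 = 12) = -6 (attained at k = 0)
  C[2][2] = min over k of (A[2][0] + B[0][2] = -2 + -2 = -4, A[2][1] + B[1][2] = 8 + -3 = 5, A[2][2] + B[2][2] = 7 + 1 = 8) = -4 (attained at k = 0)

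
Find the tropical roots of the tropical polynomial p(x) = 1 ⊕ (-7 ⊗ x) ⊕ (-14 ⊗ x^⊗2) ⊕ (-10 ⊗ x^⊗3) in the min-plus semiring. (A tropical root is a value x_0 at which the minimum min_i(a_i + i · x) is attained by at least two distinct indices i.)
Roots: {-4, 7, 8}

Each tropical root is a break point of the lower envelope of the lines y = a_i + i · x (there are 4 lines, with slopes 0, 1, ..., 3). Only the lines that attain the minimum somewhere contribute to roots; other lines are dominated. Here the surviving (envelope) indices are i = 3, i = 2, i = 1, i = 0.
Intersections between consecutive envelope lines give the roots: for adjacent envelope indices i < j the intersection is x = (a_i − a_j) / (j − i). Reading off the sorted break points: {-4, 7, 8}.
Verification: at each break x_0, at least two indices attain the minimum of min_i(a_i + i · x_0).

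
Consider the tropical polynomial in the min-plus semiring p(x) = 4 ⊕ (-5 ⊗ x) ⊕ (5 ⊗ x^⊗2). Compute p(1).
p(1) = -4

A tropical monomial a ⊗ x^⊗i evaluates to a + i · x. Evaluating each term at x = 1:
  Term 0 contributes 4 + 0 · 1 = 4
  Term 1 contributes -5 + 1 · 1 = -4
  Term 2 contributes 5 + 2 · 1 = 7
p(1) = ⊕ of these = min[4, -4, 7] = -4.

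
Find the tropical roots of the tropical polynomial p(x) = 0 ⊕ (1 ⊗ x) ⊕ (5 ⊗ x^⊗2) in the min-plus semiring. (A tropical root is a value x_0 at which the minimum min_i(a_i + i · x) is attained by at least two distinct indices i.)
Roots: {-4, -1}

Each tropical root is a break point of the lower envelope of the lines y = a_i + i · x (there are 3 lines, with slopes 0, 1, ..., 2). Only the lines that attain the minimum somewhere contribute to roots; other lines are dominated. Here the surviving (envelope) indices are i = 2, i = 1, i = 0.
Intersections between consecutive envelope lines give the roots: for adjacent envelope indices i < j the intersection is x = (a_i − a_j) / (j − i). Reading off the sorted break points: {-4, -1}.
Verification: at each break x_0, at least two indices attain the minimum of min_i(a_i + i · x_0).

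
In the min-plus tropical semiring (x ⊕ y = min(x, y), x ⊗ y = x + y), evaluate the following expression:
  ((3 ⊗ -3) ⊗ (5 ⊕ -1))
((3 ⊗ -3) ⊗ (5 ⊕ -1)) = -1

Expand innermost to outermost. Recall ⊕ takes the minimum of its arguments and ⊗ takes their sum. Working out the expression ((3 ⊗ -3) ⊗ (5 ⊕ -1)) gives -1.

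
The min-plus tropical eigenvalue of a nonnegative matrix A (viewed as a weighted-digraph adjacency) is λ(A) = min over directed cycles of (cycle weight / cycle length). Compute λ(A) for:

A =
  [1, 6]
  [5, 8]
λ(A) = 1

Enumerate directed cycles and compute their means (weight / length). Sample:
  cycle 0 → 0: weight = 1, length = 1, mean = 1/1 ≈ 1.000
  cycle 1 → 1: weight = 8, length = 1, mean = 8/1 ≈ 8.000
  cycle 0 → 1 → 0: weight = 11, length = 2, mean = 11/2 ≈ 5.500
  cycle 1 → 0 → 1: weight = 11, length = 2, mean = 11/2 ≈ 5.500
Minimum mean = 1.000, attained e.g. along the cycle 0 → 0 with weight 1 and length 1. So λ(A) = 1/1 = 1.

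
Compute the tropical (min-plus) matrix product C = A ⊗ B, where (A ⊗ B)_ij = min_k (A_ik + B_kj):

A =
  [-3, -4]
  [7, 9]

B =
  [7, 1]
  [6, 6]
A ⊗ B =
  [2, -2]
  [14, 8]

Apply the min-plus product entry-by-entry:
  C[0][0] = min over k of (A[0][0] + B[0][0] = -3 + 7 = 4, A[0][1] + B[1][0] = -4 + 6 = 2) = 2 (attained at k = 1)
  C[0][1] = min over k of (A[0][0] + B[0][1] = -3 + 1 = -2, A[0][1] + B[1][1] = -4 + 6 = 2) = -2 (attained at k = 0)
  C[1][0] = min over k of (A[1][0] + B[0][0] = 7 + 7 = 14, A[1][1] + B[1][0] = 9 + 6 = 15) = 14 (attained at k = 0)
  C[1][1] = min over k of (A[1][0] + B[0][1] = 7 + 1 = 8, A[1][1] + B[1][1] = 9 + 6 = 15) = 8 (attained at k = 0)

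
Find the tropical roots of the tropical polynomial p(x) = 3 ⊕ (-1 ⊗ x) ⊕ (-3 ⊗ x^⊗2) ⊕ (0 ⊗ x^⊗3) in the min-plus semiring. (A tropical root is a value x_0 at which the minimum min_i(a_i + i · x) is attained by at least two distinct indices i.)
Roots: {-3, 2, 4}

Each tropical root is a break point of the lower envelope of the lines y = a_i + i · x (there are 4 lines, with slopes 0, 1, ..., 3). Only the lines that attain the minimum somewhere contribute to roots; other lines are dominated. Here the surviving (envelope) indices are i = 3, i = 2, i = 1, i = 0.
Intersections between consecutive envelope lines give the roots: for adjacent envelope indices i < j the intersection is x = (a_i − a_j) / (j − i). Reading off the sorted break points: {-3, 2, 4}.
Verification: at each break x_0, at least two indices attain the minimum of min_i(a_i + i · x_0).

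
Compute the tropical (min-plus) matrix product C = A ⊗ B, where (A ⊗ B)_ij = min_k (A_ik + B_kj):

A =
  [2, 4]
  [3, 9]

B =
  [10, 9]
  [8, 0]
A ⊗ B =
  [12, 4]
  [13, 9]

Apply the min-plus product entry-by-entry:
  C[0][0] = min over k of (A[0][0] + B[0][0] = 2 + 10 = 12, A[0][1] + B[1][0] = 4 + 8 = 12) = 12 (attained at k = 0)
  C[0][1] = min over k of (A[0][0] + B[0][1] = 2 + 9 = 11, A[0][1] + B[1][1] = 4 + 0 = 4) = 4 (attained at k = 1)
  C[1][0] = min over k of (A[1][0] + B[0][0] = 3 + 10 = 13, A[1][1] + B[1][0] = 9 + 8 = 17) = 13 (attained at k = 0)
  C[1][1] = min over k of (A[1][0] + B[0][1] = 3 + 9 = 12, A[1][1] + B[1][1] = 9 + 0 = 9) = 9 (attained at k = 1)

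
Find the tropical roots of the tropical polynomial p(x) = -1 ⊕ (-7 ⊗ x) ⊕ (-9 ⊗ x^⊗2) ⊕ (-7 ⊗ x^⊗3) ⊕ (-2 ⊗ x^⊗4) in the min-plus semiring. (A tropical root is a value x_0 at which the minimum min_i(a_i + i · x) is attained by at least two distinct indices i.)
Roots: {-5, -2, 2, 6}

Each tropical root is a break point of the lower envelope of the lines y = a_i + i · x (there are 5 lines, with slopes 0, 1, ..., 4). Only the lines that attain the minimum somewhere contribute to roots; other lines are dominated. Here the surviving (envelope) indices are i = 4, i = 3, i = 2, i = 1, i = 0.
Intersections between consecutive envelope lines give the roots: for adjacent envelope indices i < j the intersection is x = (a_i − a_j) / (j − i). Reading off the sorted break points: {-5, -2, 2, 6}.
Verification: at each break x_0, at least two indices attain the minimum of min_i(a_i + i · x_0).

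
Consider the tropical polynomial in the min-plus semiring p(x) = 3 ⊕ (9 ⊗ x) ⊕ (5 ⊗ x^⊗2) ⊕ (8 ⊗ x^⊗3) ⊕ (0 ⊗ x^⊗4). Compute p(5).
p(5) = 3

A tropical monomial a ⊗ x^⊗i evaluates to a + i · x. Evaluating each term at x = 5:
  Term 0 contributes 3 + 0 · 5 = 3
  Term 1 contributes 9 + 1 · 5 = 14
  Term 2 contributes 5 + 2 · 5 = 15
  Term 3 contributes 8 + 3 · 5 = 23
  Term 4 contributes 0 + 4 · 5 = 20
p(5) = ⊕ of these = min[3, 14, 15, 23, 20] = 3.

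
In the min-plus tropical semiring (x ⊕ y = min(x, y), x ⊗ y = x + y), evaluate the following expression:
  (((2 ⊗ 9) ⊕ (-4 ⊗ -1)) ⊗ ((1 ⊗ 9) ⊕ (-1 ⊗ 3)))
(((2 ⊗ 9) ⊕ (-4 ⊗ -1)) ⊗ ((1 ⊗ 9) ⊕ (-1 ⊗ 3))) = -3

Expand innermost to outermost. Recall ⊕ takes the minimum of its arguments and ⊗ takes their sum. Working out the expression (((2 ⊗ 9) ⊕ (-4 ⊗ -1)) ⊗ ((1 ⊗ 9) ⊕ (-1 ⊗ 3))) gives -3.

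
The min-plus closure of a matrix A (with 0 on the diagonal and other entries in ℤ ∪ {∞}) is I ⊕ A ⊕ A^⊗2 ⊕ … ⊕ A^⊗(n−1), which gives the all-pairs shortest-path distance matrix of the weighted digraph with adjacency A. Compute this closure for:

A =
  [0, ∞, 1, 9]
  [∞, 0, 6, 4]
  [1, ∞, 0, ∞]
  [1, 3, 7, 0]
Closure =
  [0, 12, 1, 9]
  [5, 0, 6, 4]
  [1, 13, 0, 10]
  [1, 3, 2, 0]

This is the Floyd-Warshall all-pairs shortest-path computation. For each intermediate vertex k = 0, 1, …, 3, update dist[i][j] ← min(dist[i][j], dist[i][k] + dist[k][j]). The final matrix gives, for each (i, j), the minimum total weight of any directed path from i to j (possibly empty when i = j).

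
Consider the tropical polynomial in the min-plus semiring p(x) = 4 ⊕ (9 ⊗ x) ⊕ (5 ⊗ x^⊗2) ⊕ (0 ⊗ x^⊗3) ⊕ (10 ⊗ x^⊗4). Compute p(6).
p(6) = 4

A tropical monomial a ⊗ x^⊗i evaluates to a + i · x. Evaluating each term at x = 6:
  Term 0 contributes 4 + 0 · 6 = 4
  Term 1 contributes 9 + 1 · 6 = 15
  Term 2 contributes 5 + 2 · 6 = 17
  Term 3 contributes 0 + 3 · 6 = 18
  Term 4 contributes 10 + 4 · 6 = 34
p(6) = ⊕ of these = min[4, 15, 17, 18, 34] = 4.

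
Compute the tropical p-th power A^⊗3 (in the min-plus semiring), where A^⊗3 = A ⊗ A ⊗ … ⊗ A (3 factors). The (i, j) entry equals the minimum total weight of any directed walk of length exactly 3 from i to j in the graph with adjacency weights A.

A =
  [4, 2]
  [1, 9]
A^⊗3 =
  [7, 5]
  [4, 7]

Each entry (A^⊗3)_ij equals the minimum over all length-3 walks i = v_0 → v_1 → … → v_3 = j of Σ_t A[v_t][v_{t+1}]. For example, for (i, j) = (0, 1) we minimise over 4 possible intermediate vertex sequences; the minimum is 5, attained along the walk 0 → 1 → 0 → 1.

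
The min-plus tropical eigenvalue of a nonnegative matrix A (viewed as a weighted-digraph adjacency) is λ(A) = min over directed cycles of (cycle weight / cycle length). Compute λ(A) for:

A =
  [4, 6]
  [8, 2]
λ(A) = 2

Enumerate directed cycles and compute their means (weight / length). Sample:
  cycle 0 → 0: weight = 4, length = 1, mean = 4/1 ≈ 4.000
  cycle 1 → 1: weight = 2, length = 1, mean = 2/1 ≈ 2.000
  cycle 0 → 1 → 0: weight = 14, length = 2, mean = 14/2 ≈ 7.000
  cycle 1 → 0 → 1: weight = 14, length = 2, mean = 14/2 ≈ 7.000
Minimum mean = 2.000, attained e.g. along the cycle 1 → 1 with weight 2 and length 1. So λ(A) = 2/1 = 2.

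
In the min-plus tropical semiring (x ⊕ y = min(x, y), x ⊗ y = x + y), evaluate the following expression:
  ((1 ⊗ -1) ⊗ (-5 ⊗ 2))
((1 ⊗ -1) ⊗ (-5 ⊗ 2)) = -3

Expand innermost to outermost. Recall ⊕ takes the minimum of its arguments and ⊗ takes their sum. Working out the expression ((1 ⊗ -1) ⊗ (-5 ⊗ 2)) gives -3.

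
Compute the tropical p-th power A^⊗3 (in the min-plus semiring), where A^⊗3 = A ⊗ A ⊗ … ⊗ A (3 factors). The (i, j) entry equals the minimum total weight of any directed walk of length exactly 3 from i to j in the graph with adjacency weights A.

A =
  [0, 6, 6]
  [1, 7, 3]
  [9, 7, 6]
A^⊗3 =
  [0, 6, 6]
  [1, 7, 7]
  [8, 14, 14]

Each entry (A^⊗3)_ij equals the minimum over all length-3 walks i = v_0 → v_1 → … → v_3 = j of Σ_t A[v_t][v_{t+1}]. For example, for (i, j) = (0, 2) we minimise over 9 possible intermediate vertex sequences; the minimum is 6, attained along the walk 0 → 0 → 0 → 2.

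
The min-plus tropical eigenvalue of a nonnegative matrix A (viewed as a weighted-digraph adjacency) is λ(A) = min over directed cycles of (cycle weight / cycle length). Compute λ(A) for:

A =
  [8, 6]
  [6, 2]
λ(A) = 2

Enumerate directed cycles and compute their means (weight / length). Sample:
  cycle 0 → 0: weight = 8, length = 1, mean = 8/1 ≈ 8.000
  cycle 1 → 1: weight = 2, length = 1, mean = 2/1 ≈ 2.000
  cycle 0 → 1 → 0: weight = 12, length = 2, mean = 12/2 ≈ 6.000
  cycle 1 → 0 → 1: weight = 12, length = 2, mean = 12/2 ≈ 6.000
Minimum mean = 2.000, attained e.g. along the cycle 1 → 1 with weight 2 and length 1. So λ(A) = 2/1 = 2.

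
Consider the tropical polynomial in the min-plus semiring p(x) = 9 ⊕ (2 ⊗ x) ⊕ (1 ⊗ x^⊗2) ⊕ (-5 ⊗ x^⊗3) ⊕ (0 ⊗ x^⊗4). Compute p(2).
p(2) = 1

A tropical monomial a ⊗ x^⊗i evaluates to a + i · x. Evaluating each term at x = 2:
  Term 0 contributes 9 + 0 · 2 = 9
  Term 1 contributes 2 + 1 · 2 = 4
  Term 2 contributes 1 + 2 · 2 = 5
  Term 3 contributes -5 + 3 · 2 = 1
  Term 4 contributes 0 + 4 · 2 = 8
p(2) = ⊕ of these = min[9, 4, 5, 1, 8] = 1.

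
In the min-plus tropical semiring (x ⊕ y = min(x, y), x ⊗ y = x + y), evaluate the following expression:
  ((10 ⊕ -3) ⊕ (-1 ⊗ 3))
((10 ⊕ -3) ⊕ (-1 ⊗ 3)) = -3

Expand innermost to outermost. Recall ⊕ takes the minimum of its arguments and ⊗ takes their sum. Working out the expression ((10 ⊕ -3) ⊕ (-1 ⊗ 3)) gives -3.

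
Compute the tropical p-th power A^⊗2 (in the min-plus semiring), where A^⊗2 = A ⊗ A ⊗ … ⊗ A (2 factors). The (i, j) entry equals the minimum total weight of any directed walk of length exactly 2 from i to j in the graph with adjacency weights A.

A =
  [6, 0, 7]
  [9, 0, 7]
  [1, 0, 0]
A^⊗2 =
  [8, 0, 7]
  [8, 0, 7]
  [1, 0, 0]

Each entry (A^⊗2)_ij equals the minimum over all length-2 walks i = v_0 → v_1 → … → v_2 = j of Σ_t A[v_t][v_{t+1}]. For example, for (i, j) = (0, 2) we minimise over 3 possible intermediate vertex sequences; the minimum is 7, attained along the walk 0 → 1 → 2.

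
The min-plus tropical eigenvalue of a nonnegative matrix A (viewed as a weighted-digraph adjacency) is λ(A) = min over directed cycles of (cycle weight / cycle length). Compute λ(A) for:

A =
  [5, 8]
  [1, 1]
λ(A) = 1

Enumerate directed cycles and compute their means (weight / length). Sample:
  cycle 0 → 0: weight = 5, length = 1, mean = 5/1 ≈ 5.000
  cycle 1 → 1: weight = 1, length = 1, mean = 1/1 ≈ 1.000
  cycle 0 → 1 → 0: weight = 9, length = 2, mean = 9/2 ≈ 4.500
  cycle 1 → 0 → 1: weight = 9, length = 2, mean = 9/2 ≈ 4.500
Minimum mean = 1.000, attained e.g. along the cycle 1 → 1 with weight 1 and length 1. So λ(A) = 1/1 = 1.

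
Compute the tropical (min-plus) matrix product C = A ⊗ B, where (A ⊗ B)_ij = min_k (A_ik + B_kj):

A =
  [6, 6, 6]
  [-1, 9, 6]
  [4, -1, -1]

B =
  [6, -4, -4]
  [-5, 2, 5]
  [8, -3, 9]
A ⊗ B =
  [1, 2, 2]
  [4, -5, -5]
  [-6, -4, 0]

Apply the min-plus product entry-by-entry:
  C[0][0] = min over k of (A[0][0] + B[0][0] = 6 + 6 = 12, A[0][1] + B[1][0] = 6 + -5 = 1, A[0][2] + B[2][0] = 6 + 8 = 14) = 1 (attained at k = 1)
  C[0][1] = min over k of (A[0][0] + B[0][1] = 6 + -4 = 2, A[0][1] + B[1][1] = 6 + 2 = 8, A[0][2] + B[2][1] = 6 + -3 = 3) = 2 (attained at k = 0)
  C[0][2] = min over k of (A[0][0] + B[0][2] = 6 + -4 = 2, A[0][1] + B[1][2] = 6 + 5 = 11, A[0][2] + B[2][2] = 6 + 9 = 15) = 2 (attained at k = 0)
  C[1][0] = min over k of (A[1][0] + B[0][0] = -1 + 6 = 5, A[1][1] + B[1][0] = 9 + -5 = 4, A[1][2] + B[2][0] = 6 + 8 = 14) = 4 (attained at k = 1)
  C[1][1] = min over k of (A[1][0] + B[0][1] = -1 + -4 = -5, A[1][1] + B[1][1] = 9 + 2 = 11, A[1][2] + B[2][1] = 6 + -3 = 3) = -5 (attained at k = 0)
  C[1][2] = min over k of (A[1][0] + B[0][2] = -1 + -4 = -5, A[1][1] + B[1][2] = 9 + 5 = 14, A[1][2] + B[2][2] = 6 + 9 = 15) = -5 (attained at k = 0)
  C[2][0] = min over k of (A[2][0] + B[0][0] = 4 + 6 = 10, A[2][1] + B[1][0] = -1 + -5 = -6, A[2][2] + B[2][0] = -1 + 8 = 7) = -6 (attained at k = 1)
  C[2][1] = min over k of (A[2][0] + B[0][1] = 4 + -4 = 0, A[2][1] + B[1][1] = -1 + 2 = 1, A[2][2] + B[2][1] = -1 + -3 = -4) = -4 (attained at k = 2)
  C[2][2] = min over k of (A[2][0] + B[0][2] = 4 + -4 = 0, A[2][1] + B[1][2] = -1 + 5 = 4, A[2][2] + B[2][2] = -1 + 9 = 8) = 0 (attained at k = 0)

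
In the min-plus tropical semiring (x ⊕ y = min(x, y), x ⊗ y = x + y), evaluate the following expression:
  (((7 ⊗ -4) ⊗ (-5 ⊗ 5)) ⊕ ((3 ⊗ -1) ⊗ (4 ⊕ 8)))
(((7 ⊗ -4) ⊗ (-5 ⊗ 5)) ⊕ ((3 ⊗ -1) ⊗ (4 ⊕ 8))) = 3

Expand innermost to outermost. Recall ⊕ takes the minimum of its arguments and ⊗ takes their sum. Working out the expression (((7 ⊗ -4) ⊗ (-5 ⊗ 5)) ⊕ ((3 ⊗ -1) ⊗ (4 ⊕ 8))) gives 3.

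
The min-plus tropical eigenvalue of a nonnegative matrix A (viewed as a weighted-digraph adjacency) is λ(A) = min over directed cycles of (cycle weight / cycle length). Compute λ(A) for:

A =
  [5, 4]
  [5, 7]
λ(A) = 9/2

Enumerate directed cycles and compute their means (weight / length). Sample:
  cycle 0 → 0: weight = 5, length = 1, mean = 5/1 ≈ 5.000
  cycle 1 → 1: weight = 7, length = 1, mean = 7/1 ≈ 7.000
  cycle 0 → 1 → 0: weight = 9, length = 2, mean = 9/2 ≈ 4.500
  cycle 1 → 0 → 1: weight = 9, length = 2, mean = 9/2 ≈ 4.500
Minimum mean = 4.500, attained e.g. along the cycle 0 → 1 → 0 with weight 9 and length 2. So λ(A) = 9/2 = 9/2.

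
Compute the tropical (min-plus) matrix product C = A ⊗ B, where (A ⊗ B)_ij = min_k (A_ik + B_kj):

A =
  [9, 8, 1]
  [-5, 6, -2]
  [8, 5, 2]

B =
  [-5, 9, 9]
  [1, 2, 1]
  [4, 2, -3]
A ⊗ B =
  [4, 3, -2]
  [-10, 0, -5]
  [3, 4, -1]

Apply the min-plus product entry-by-entry:
  C[0][0] = min over k of (A[0][0] + B[0][0] = 9 + -5 = 4, A[0][1] + B[1][0] = 8 + 1 = 9, A[0][2] + B[2][0] = 1 + 4 = 5) = 4 (attained at k = 0)
  C[0][1] = min over k of (A[0][0] + B[0][1] = 9 + 9 = 18, A[0][1] + B[1][1] = 8 + 2 = 10, A[0][2] + B[2][1] = 1 + 2 = 3) = 3 (attained at k = 2)
  C[0][2] = min over k of (A[0][0] + B[0][2] = 9 + 9 = 18, A[0][1] + B[1][2] = 8 + 1 = 9, A[0][2] + B[2][2] = 1 + -3 = -2) = -2 (attained at k = 2)
  C[1][0] = min over k of (A[1][0] + B[0][0] = -5 + -5 = -10, A[1][1] + B[1][0] = 6 + 1 = 7, A[1][2] + B[2][0] = -2 + 4 = 2) = -10 (attained at k = 0)
  C[1][1] = min over k of (A[1][0] + B[0][1] = -5 + 9 = 4, A[1][1] + B[1][1] = 6 + 2 = 8, A[1][2] + B[2][1] = -2 + 2 = 0) = 0 (attained at k = 2)
  C[1][2] = min over k of (A[1][0] + B[0][2] = -5 + 9 = 4, A[1][1] + B[1][2] = 6 + 1 = 7, A[1][2] + B[2][2] = -2 + -3 = -5) = -5 (attained at k = 2)
  C[2][0] = min over k of (A[2][0] + B[0][0] = 8 + -5 = 3, A[2][1] + B[1][0] = 5 + 1 = 6, A[2][2] + B[2][0] = 2 + 4 = 6) = 3 (attained at k = 0)
  C[2][1] = min over k of (A[2][0] + B[0][1] = 8 + 9 = 17, A[2][1] + B[1][1] = 5 + 2 = 7, A[2][2] + B[2][1] = 2 + 2 = 4) = 4 (attained at k = 2)
  C[2][2] = min over k of (A[2][0] + B[0][2] = 8 + 9 = 17, A[2][1] + B[1][2] = 5 + 1 = 6, A[2][2] + B[2][2] = 2 + -3 = -1) = -1 (attained at k = 2)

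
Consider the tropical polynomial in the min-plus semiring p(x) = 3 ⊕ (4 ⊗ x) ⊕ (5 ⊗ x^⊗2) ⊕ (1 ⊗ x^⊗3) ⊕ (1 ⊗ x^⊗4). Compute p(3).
p(3) = 3

A tropical monomial a ⊗ x^⊗i evaluates to a + i · x. Evaluating each term at x = 3:
  Term 0 contributes 3 + 0 · 3 = 3
  Term 1 contributes 4 + 1 · 3 = 7
  Term 2 contributes 5 + 2 · 3 = 11
  Term 3 contributes 1 + 3 · 3 = 10
  Term 4 contributes 1 + 4 · 3 = 13
p(3) = ⊕ of these = min[3, 7, 11, 10, 13] = 3.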